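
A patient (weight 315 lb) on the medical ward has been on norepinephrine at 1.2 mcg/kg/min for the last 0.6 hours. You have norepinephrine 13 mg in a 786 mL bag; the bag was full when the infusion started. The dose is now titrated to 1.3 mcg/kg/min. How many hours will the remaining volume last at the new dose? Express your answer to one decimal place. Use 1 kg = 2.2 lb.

Initial rate:
Weight = 315 lb ÷ 2.2 lb/kg = 143.1818 kg
Dose = 1.2 mcg/kg/min × 143.1818 kg = 171.8182 mcg/min
171.8182 mcg/min × 60 min/hr = 10309.09 mcg/hr
Concentration = 13 mg ÷ 786 mL = 0.01653944 mg/mL = 16.53944 mcg/mL
Rate = 10309.09 mcg/hr ÷ 16.53944 mcg/mL = 623.3035 mL/hr
Volume infused so far = 623.3035 mL/hr × 0.6 hr = 373.9821 mL
Volume remaining = 786 − 373.9821 = 412.0179 mL
New rate:
Dose = 1.3 mcg/kg/min × 143.1818 kg = 186.1364 mcg/min
186.1364 mcg/min × 60 min/hr = 11168.18 mcg/hr
Rate = 11168.18 mcg/hr ÷ 16.53944 mcg/mL = 675.2455 mL/hr
Time remaining = 412.0179 mL ÷ 675.2455 mL/hr = 0.610175 hr

0.6 hours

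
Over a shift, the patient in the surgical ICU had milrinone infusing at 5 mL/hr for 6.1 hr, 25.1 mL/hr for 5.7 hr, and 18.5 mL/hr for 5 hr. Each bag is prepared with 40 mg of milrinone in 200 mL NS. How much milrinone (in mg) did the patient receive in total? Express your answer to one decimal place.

53.2 mg

Concentration = 40 mg ÷ 200 mL = 0.2 mg/mL
Stage 1: 5 mL/hr × 6.1 hr = 30.5 mL → 30.5 mL × 0.2 mg/mL = 6.1 mg
Stage 2: 25.1 mL/hr × 5.7 hr = 143.07 mL → 143.07 mL × 0.2 mg/mL = 28.614 mg
Stage 3: 18.5 mL/hr × 5 hr = 92.5 mL → 92.5 mL × 0.2 mg/mL = 18.5 mg
Total = 6.1 + 28.614 + 18.5 = 53.214 mg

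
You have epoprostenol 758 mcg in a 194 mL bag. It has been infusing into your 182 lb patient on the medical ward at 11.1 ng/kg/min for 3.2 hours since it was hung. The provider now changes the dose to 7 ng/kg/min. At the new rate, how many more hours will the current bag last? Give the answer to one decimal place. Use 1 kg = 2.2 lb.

16.7 hours

Initial rate:
Weight = 182 lb ÷ 2.2 lb/kg = 82.72727 kg
Dose = 11.1 ng/kg/min × 82.72727 kg = 918.2727 ng/min
918.2727 ng/min × 60 min/hr = 55096.36 ng/hr
Concentration = 758 mcg ÷ 194 mL = 3.907216 mcg/mL = 3907.216 ng/mL
Rate = 55096.36 ng/hr ÷ 3907.216 ng/mL = 14.10118 mL/hr
Volume infused so far = 14.10118 mL/hr × 3.2 hr = 45.12378 mL
Volume remaining = 194 − 45.12378 = 148.8762 mL
New rate:
Dose = 7 ng/kg/min × 82.72727 kg = 579.0909 ng/min
579.0909 ng/min × 60 min/hr = 34745.45 ng/hr
Rate = 34745.45 ng/hr ÷ 3907.216 ng/mL = 8.892636 mL/hr
Time remaining = 148.8762 mL ÷ 8.892636 mL/hr = 16.74152 hr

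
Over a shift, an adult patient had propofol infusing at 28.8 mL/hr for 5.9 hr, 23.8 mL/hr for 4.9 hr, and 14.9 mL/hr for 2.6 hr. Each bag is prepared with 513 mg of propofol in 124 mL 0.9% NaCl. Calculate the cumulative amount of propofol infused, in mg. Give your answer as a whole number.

Concentration = 513 mg ÷ 124 mL = 4.137097 mg/mL
Stage 1: 28.8 mL/hr × 5.9 hr = 169.92 mL → 169.92 mL × 4.137097 mg/mL = 702.9755 mg
Stage 2: 23.8 mL/hr × 4.9 hr = 116.62 mL → 116.62 mL × 4.137097 mg/mL = 482.4682 mg
Stage 3: 14.9 mL/hr × 2.6 hr = 38.74 mL → 38.74 mL × 4.137097 mg/mL = 160.2711 mg
Total = 702.9755 + 482.4682 + 160.2711 = 1345.715 mg

1346 mg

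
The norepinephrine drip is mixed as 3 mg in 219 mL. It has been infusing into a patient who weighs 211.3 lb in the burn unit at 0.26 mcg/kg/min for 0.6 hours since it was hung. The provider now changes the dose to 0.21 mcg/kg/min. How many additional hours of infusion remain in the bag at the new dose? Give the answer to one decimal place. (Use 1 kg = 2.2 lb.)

1.7 hours

Initial rate:
Weight = 211.3 lb ÷ 2.2 lb/kg = 96.04545 kg
Dose = 0.26 mcg/kg/min × 96.04545 kg = 24.97182 mcg/min
24.97182 mcg/min × 60 min/hr = 1498.309 mcg/hr
Concentration = 3 mg ÷ 219 mL = 0.01369863 mg/mL = 13.69863 mcg/mL
Rate = 1498.309 mcg/hr ÷ 13.69863 mcg/mL = 109.3766 mL/hr
Volume infused so far = 109.3766 mL/hr × 0.6 hr = 65.62594 mL
Volume remaining = 219 − 65.62594 = 153.3741 mL
New rate:
Dose = 0.21 mcg/kg/min × 96.04545 kg = 20.16955 mcg/min
20.16955 mcg/min × 60 min/hr = 1210.173 mcg/hr
Rate = 1210.173 mcg/hr ÷ 13.69863 mcg/mL = 88.34261 mL/hr
Time remaining = 153.3741 mL ÷ 88.34261 mL/hr = 1.736128 hr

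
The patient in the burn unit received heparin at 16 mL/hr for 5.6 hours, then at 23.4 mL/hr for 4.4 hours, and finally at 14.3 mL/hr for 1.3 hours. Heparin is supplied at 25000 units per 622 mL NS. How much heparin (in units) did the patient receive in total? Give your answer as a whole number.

Concentration = 25000 units ÷ 622 mL = 40.19293 units/mL
Stage 1: 16 mL/hr × 5.6 hr = 89.6 mL → 89.6 mL × 40.19293 units/mL = 3601.286 units
Stage 2: 23.4 mL/hr × 4.4 hr = 102.96 mL → 102.96 mL × 40.19293 units/mL = 4138.264 units
Stage 3: 14.3 mL/hr × 1.3 hr = 18.59 mL → 18.59 mL × 40.19293 units/mL = 747.1865 units
Total = 3601.286 + 4138.264 + 747.1865 = 8486.736 units

8487 units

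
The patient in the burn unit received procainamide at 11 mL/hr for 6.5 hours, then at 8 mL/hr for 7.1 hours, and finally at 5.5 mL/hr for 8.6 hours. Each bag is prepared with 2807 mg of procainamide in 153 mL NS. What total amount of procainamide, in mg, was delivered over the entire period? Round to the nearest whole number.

3222 mg

Concentration = 2807 mg ÷ 153 mL = 18.34641 mg/mL
Stage 1: 11 mL/hr × 6.5 hr = 71.5 mL → 71.5 mL × 18.34641 mg/mL = 1311.768 mg
Stage 2: 8 mL/hr × 7.1 hr = 56.8 mL → 56.8 mL × 18.34641 mg/mL = 1042.076 mg
Stage 3: 5.5 mL/hr × 8.6 hr = 47.3 mL → 47.3 mL × 18.34641 mg/mL = 867.785 mg
Total = 1311.768 + 1042.076 + 867.785 = 3221.629 mg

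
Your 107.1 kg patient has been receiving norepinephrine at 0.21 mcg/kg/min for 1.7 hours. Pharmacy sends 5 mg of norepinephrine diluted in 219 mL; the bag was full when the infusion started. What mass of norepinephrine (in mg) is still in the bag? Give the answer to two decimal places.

Dose = 0.21 mcg/kg/min × 107.1 kg = 22.491 mcg/min
22.491 mcg/min × 60 min/hr = 1349.46 mcg/hr
Concentration = 5 mg ÷ 219 mL = 0.02283105 mg/mL = 22.83105 mcg/mL
Rate = 1349.46 mcg/hr ÷ 22.83105 mcg/mL = 59.10635 mL/hr
Volume infused = 59.10635 mL/hr × 1.7 hr = 100.4808 mL
Volume remaining = 219 − 100.4808 = 118.5192 mL
Drug remaining = 118.5192 mL × 22.83105 mcg/mL = 2705.918 mcg = 2.705918 mg

2.71 mg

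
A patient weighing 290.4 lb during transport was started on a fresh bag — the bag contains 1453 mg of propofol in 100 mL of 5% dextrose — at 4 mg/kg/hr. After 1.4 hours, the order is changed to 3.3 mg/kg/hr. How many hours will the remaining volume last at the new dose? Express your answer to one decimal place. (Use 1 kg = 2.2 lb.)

1.6 hours

Initial rate:
Weight = 290.4 lb ÷ 2.2 lb/kg = 132 kg
Dose = 4 mg/kg/hr × 132 kg = 528 mg/hr
Concentration = 1453 mg ÷ 100 mL = 14.53 mg/mL
Rate = 528 mg/hr ÷ 14.53 mg/mL = 36.33861 mL/hr
Volume infused so far = 36.33861 mL/hr × 1.4 hr = 50.87405 mL
Volume remaining = 100 − 50.87405 = 49.12595 mL
New rate:
Dose = 3.3 mg/kg/hr × 132 kg = 435.6 mg/hr
Rate = 435.6 mg/hr ÷ 14.53 mg/mL = 29.97935 mL/hr
Time remaining = 49.12595 mL ÷ 29.97935 mL/hr = 1.638659 hr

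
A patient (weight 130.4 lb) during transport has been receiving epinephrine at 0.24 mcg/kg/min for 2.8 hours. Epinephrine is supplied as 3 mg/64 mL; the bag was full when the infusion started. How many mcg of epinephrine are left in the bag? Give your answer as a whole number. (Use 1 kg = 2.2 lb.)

Weight = 130.4 lb ÷ 2.2 lb/kg = 59.27273 kg
Dose = 0.24 mcg/kg/min × 59.27273 kg = 14.22545 mcg/min
14.22545 mcg/min × 60 min/hr = 853.5273 mcg/hr
Concentration = 3 mg ÷ 64 mL = 0.046875 mg/mL = 46.875 mcg/mL
Rate = 853.5273 mcg/hr ÷ 46.875 mcg/mL = 18.20858 mL/hr
Volume infused = 18.20858 mL/hr × 2.8 hr = 50.98403 mL
Volume remaining = 64 − 50.98403 = 13.01597 mL
Drug remaining = 13.01597 mL × 46.875 mcg/mL = 610.1236 mcg

610 mcg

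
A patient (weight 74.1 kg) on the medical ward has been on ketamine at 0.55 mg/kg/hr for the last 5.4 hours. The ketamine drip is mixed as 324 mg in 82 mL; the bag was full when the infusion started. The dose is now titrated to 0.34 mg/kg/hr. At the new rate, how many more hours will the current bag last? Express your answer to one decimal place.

4.1 hours

Initial rate:
Dose = 0.55 mg/kg/hr × 74.1 kg = 40.755 mg/hr
Concentration = 324 mg ÷ 82 mL = 3.95122 mg/mL
Rate = 40.755 mg/hr ÷ 3.95122 mg/mL = 10.31454 mL/hr
Volume infused so far = 10.31454 mL/hr × 5.4 hr = 55.6985 mL
Volume remaining = 82 − 55.6985 = 26.3015 mL
New rate:
Dose = 0.34 mg/kg/hr × 74.1 kg = 25.194 mg/hr
Rate = 25.194 mg/hr ÷ 3.95122 mg/mL = 6.376259 mL/hr
Time remaining = 26.3015 mL ÷ 6.376259 mL/hr = 4.124911 hr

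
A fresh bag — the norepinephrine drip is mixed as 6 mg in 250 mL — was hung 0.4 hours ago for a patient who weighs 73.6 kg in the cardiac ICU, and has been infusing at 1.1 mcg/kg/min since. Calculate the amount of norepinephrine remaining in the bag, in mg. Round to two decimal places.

Dose = 1.1 mcg/kg/min × 73.6 kg = 80.96 mcg/min
80.96 mcg/min × 60 min/hr = 4857.6 mcg/hr
Concentration = 6 mg ÷ 250 mL = 0.024 mg/mL = 24 mcg/mL
Rate = 4857.6 mcg/hr ÷ 24 mcg/mL = 202.4 mL/hr
Volume infused = 202.4 mL/hr × 0.4 hr = 80.96 mL
Volume remaining = 250 − 80.96 = 169.04 mL
Drug remaining = 169.04 mL × 24 mcg/mL = 4056.96 mcg = 4.05696 mg

4.06 mg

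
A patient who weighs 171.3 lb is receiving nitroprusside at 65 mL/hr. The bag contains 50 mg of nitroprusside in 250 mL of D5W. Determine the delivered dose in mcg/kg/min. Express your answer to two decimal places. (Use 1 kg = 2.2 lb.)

Weight = 171.3 lb ÷ 2.2 lb/kg = 77.86364 kg
Concentration = 50 mg ÷ 250 mL = 0.2 mg/mL = 200 mcg/mL
Drug rate = 65 mL/hr × 200 mcg/mL = 13000 mcg/hr
13000 mcg/hr ÷ 60 min/hr = 216.6667 mcg/min
216.6667 mcg/min ÷ 77.86364 kg = 2.782643 mcg/kg/min

2.78 mcg/kg/min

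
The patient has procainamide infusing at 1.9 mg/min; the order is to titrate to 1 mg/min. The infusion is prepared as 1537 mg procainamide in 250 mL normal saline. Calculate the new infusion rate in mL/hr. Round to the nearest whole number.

1 mg/min × 60 min/hr = 60 mg/hr
Concentration = 1537 mg ÷ 250 mL = 6.148 mg/mL
Rate = 60 mg/hr ÷ 6.148 mg/mL = 9.759271 mL/hr

10 mL/hr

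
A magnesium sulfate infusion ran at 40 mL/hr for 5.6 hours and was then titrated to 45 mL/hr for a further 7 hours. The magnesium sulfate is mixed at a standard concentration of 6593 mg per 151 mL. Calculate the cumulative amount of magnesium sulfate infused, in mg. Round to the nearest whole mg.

Concentration = 6593 mg ÷ 151 mL = 43.66225 mg/mL
Stage 1: 40 mL/hr × 5.6 hr = 224 mL → 224 mL × 43.66225 mg/mL = 9780.344 mg
Stage 2: 45 mL/hr × 7 hr = 315 mL → 315 mL × 43.66225 mg/mL = 13753.61 mg
Total = 9780.344 + 13753.61 = 23533.95 mg

23534 mg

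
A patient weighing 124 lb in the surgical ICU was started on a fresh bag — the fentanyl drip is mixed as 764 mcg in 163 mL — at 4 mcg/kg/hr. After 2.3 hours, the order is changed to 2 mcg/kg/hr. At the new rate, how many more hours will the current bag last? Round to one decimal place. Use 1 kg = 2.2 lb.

Initial rate:
Weight = 124 lb ÷ 2.2 lb/kg = 56.36364 kg
Dose = 4 mcg/kg/hr × 56.36364 kg = 225.4545 mcg/hr
Concentration = 764 mcg ÷ 163 mL = 4.687117 mcg/mL
Rate = 225.4545 mcg/hr ÷ 4.687117 mcg/mL = 48.1009 mL/hr
Volume infused so far = 48.1009 mL/hr × 2.3 hr = 110.6321 mL
Volume remaining = 163 − 110.6321 = 52.36792 mL
New rate:
Dose = 2 mcg/kg/hr × 56.36364 kg = 112.7273 mcg/hr
Rate = 112.7273 mcg/hr ÷ 4.687117 mcg/mL = 24.05045 mL/hr
Time remaining = 52.36792 mL ÷ 24.05045 mL/hr = 2.177419 hr

2.2 hours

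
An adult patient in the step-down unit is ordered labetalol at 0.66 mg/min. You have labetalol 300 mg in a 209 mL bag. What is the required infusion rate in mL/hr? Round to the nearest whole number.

0.66 mg/min × 60 min/hr = 39.6 mg/hr
Concentration = 300 mg ÷ 209 mL = 1.435407 mg/mL
Rate = 39.6 mg/hr ÷ 1.435407 mg/mL = 27.588 mL/hr

28 mL/hr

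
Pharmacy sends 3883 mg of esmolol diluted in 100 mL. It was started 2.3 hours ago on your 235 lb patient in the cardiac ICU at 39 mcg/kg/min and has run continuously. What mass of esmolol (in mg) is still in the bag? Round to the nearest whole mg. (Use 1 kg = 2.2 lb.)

3308 mg

Weight = 235 lb ÷ 2.2 lb/kg = 106.8182 kg
Dose = 39 mcg/kg/min × 106.8182 kg = 4165.909 mcg/min
4165.909 mcg/min × 60 min/hr = 249954.5 mcg/hr
Concentration = 3883 mg ÷ 100 mL = 38.83 mg/mL = 38830 mcg/mL
Rate = 249954.5 mcg/hr ÷ 38830 mcg/mL = 6.43715 mL/hr
Volume infused = 6.43715 mL/hr × 2.3 hr = 14.80545 mL
Volume remaining = 100 − 14.80545 = 85.19455 mL
Drug remaining = 85.19455 mL × 38830 mcg/mL = 3308105 mcg = 3308.105 mg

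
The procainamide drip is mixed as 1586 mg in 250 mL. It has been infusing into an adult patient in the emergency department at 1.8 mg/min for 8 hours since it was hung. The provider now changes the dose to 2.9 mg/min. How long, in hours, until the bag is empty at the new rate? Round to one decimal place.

Initial rate:
1.8 mg/min × 60 min/hr = 108 mg/hr
Concentration = 1586 mg ÷ 250 mL = 6.344 mg/mL
Rate = 108 mg/hr ÷ 6.344 mg/mL = 17.02396 mL/hr
Volume infused so far = 17.02396 mL/hr × 8 hr = 136.1917 mL
Volume remaining = 250 − 136.1917 = 113.8083 mL
New rate:
2.9 mg/min × 60 min/hr = 174 mg/hr
Rate = 174 mg/hr ÷ 6.344 mg/mL = 27.42749 mL/hr
Time remaining = 113.8083 mL ÷ 27.42749 mL/hr = 4.149425 hr

4.1 hours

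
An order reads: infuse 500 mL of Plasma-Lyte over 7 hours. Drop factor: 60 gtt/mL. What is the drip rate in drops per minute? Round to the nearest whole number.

500 mL ÷ (7 hr × 60 = 420 min) = 1.190476 mL/min
1.190476 mL/min × 60 gtt/mL = 71.42857 gtt/min

71 gtt/min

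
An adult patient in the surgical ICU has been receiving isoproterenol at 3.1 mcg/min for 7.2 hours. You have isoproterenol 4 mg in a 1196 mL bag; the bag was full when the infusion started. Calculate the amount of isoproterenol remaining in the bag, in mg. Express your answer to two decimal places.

2.66 mg

3.1 mcg/min × 60 min/hr = 186 mcg/hr
Concentration = 4 mg ÷ 1196 mL = 0.003344482 mg/mL = 3.344482 mcg/mL
Rate = 186 mcg/hr ÷ 3.344482 mcg/mL = 55.614 mL/hr
Volume infused = 55.614 mL/hr × 7.2 hr = 400.4208 mL
Volume remaining = 1196 − 400.4208 = 795.5792 mL
Drug remaining = 795.5792 mL × 3.344482 mcg/mL = 2660.8 mcg = 2.6608 mg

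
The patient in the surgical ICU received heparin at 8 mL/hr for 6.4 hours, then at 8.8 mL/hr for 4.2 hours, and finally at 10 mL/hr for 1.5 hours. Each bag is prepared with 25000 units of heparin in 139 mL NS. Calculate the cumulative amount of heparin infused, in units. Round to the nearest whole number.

Concentration = 25000 units ÷ 139 mL = 179.8561 units/mL
Stage 1: 8 mL/hr × 6.4 hr = 51.2 mL → 51.2 mL × 179.8561 units/mL = 9208.633 units
Stage 2: 8.8 mL/hr × 4.2 hr = 36.96 mL → 36.96 mL × 179.8561 units/mL = 6647.482 units
Stage 3: 10 mL/hr × 1.5 hr = 15 mL → 15 mL × 179.8561 units/mL = 2697.842 units
Total = 9208.633 + 6647.482 + 2697.842 = 18553.96 units

18554 units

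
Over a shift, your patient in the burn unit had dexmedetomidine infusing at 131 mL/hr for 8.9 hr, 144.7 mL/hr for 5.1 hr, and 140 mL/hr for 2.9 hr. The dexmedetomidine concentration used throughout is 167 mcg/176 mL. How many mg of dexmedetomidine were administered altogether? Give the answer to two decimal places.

Concentration = 167 mcg ÷ 176 mL = 0.9488636 mcg/mL
Stage 1: 131 mL/hr × 8.9 hr = 1165.9 mL → 1165.9 mL × 0.9488636 mcg/mL = 1106.28 mcg
Stage 2: 144.7 mL/hr × 5.1 hr = 737.97 mL → 737.97 mL × 0.9488636 mcg/mL = 700.2329 mcg
Stage 3: 140 mL/hr × 2.9 hr = 406 mL → 406 mL × 0.9488636 mcg/mL = 385.2386 mcg
Total = 1106.28 + 700.2329 + 385.2386 = 2191.752 mcg = 2.191752 mg

2.19 mg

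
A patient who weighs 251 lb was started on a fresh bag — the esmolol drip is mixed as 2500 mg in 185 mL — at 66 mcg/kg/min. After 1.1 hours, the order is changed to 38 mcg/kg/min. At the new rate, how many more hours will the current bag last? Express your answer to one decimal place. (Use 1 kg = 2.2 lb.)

7.7 hours

Initial rate:
Weight = 251 lb ÷ 2.2 lb/kg = 114.0909 kg
Dose = 66 mcg/kg/min × 114.0909 kg = 7530 mcg/min
7530 mcg/min × 60 min/hr = 451800 mcg/hr
Concentration = 2500 mg ÷ 185 mL = 13.51351 mg/mL = 13513.51 mcg/mL
Rate = 451800 mcg/hr ÷ 13513.51 mcg/mL = 33.4332 mL/hr
Volume infused so far = 33.4332 mL/hr × 1.1 hr = 36.77652 mL
Volume remaining = 185 − 36.77652 = 148.2235 mL
New rate:
Dose = 38 mcg/kg/min × 114.0909 kg = 4335.455 mcg/min
4335.455 mcg/min × 60 min/hr = 260127.3 mcg/hr
Rate = 260127.3 mcg/hr ÷ 13513.51 mcg/mL = 19.24942 mL/hr
Time remaining = 148.2235 mL ÷ 19.24942 mL/hr = 7.700154 hr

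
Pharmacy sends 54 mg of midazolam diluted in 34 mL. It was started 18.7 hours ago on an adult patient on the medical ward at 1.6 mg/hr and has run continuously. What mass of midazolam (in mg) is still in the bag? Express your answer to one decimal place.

Concentration = 54 mg ÷ 34 mL = 1.588235 mg/mL
Rate = 1.6 mg/hr ÷ 1.588235 mg/mL = 1.007407 mL/hr
Volume infused = 1.007407 mL/hr × 18.7 hr = 18.83852 mL
Volume remaining = 34 − 18.83852 = 15.16148 mL
Drug remaining = 15.16148 mL × 1.588235 mg/mL = 24.08 mg

24.1 mg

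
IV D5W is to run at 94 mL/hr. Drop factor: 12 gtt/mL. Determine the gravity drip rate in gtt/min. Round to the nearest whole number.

19 gtt/min

94 mL/hr ÷ 60 min/hr = 1.566667 mL/min
1.566667 mL/min × 12 gtt/mL = 18.8 gtt/min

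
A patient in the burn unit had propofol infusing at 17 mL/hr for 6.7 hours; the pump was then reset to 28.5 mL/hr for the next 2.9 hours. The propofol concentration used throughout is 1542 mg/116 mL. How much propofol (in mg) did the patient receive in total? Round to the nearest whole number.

Concentration = 1542 mg ÷ 116 mL = 13.2931 mg/mL
Stage 1: 17 mL/hr × 6.7 hr = 113.9 mL → 113.9 mL × 13.2931 mg/mL = 1514.084 mg
Stage 2: 28.5 mL/hr × 2.9 hr = 82.65 mL → 82.65 mL × 13.2931 mg/mL = 1098.675 mg
Total = 1514.084 + 1098.675 = 2612.759 mg

2613 mg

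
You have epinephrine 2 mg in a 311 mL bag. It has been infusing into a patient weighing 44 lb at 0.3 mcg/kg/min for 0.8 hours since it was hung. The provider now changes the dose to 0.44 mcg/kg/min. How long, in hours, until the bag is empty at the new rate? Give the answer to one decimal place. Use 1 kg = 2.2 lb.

Initial rate:
Weight = 44 lb ÷ 2.2 lb/kg = 20 kg
Dose = 0.3 mcg/kg/min × 20 kg = 6 mcg/min
6 mcg/min × 60 min/hr = 360 mcg/hr
Concentration = 2 mg ÷ 311 mL = 0.006430868 mg/mL = 6.430868 mcg/mL
Rate = 360 mcg/hr ÷ 6.430868 mcg/mL = 55.98 mL/hr
Volume infused so far = 55.98 mL/hr × 0.8 hr = 44.784 mL
Volume remaining = 311 − 44.784 = 266.216 mL
New rate:
Dose = 0.44 mcg/kg/min × 20 kg = 8.8 mcg/min
8.8 mcg/min × 60 min/hr = 528 mcg/hr
Rate = 528 mcg/hr ÷ 6.430868 mcg/mL = 82.104 mL/hr
Time remaining = 266.216 mL ÷ 82.104 mL/hr = 3.242424 hr

3.2 hours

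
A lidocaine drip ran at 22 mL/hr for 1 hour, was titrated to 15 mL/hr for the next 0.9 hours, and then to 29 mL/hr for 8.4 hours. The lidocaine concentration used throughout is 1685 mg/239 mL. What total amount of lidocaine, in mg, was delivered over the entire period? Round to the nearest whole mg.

Concentration = 1685 mg ÷ 239 mL = 7.050209 mg/mL
Stage 1: 22 mL/hr × 1 hr = 22 mL → 22 mL × 7.050209 mg/mL = 155.1046 mg
Stage 2: 15 mL/hr × 0.9 hr = 13.5 mL → 13.5 mL × 7.050209 mg/mL = 95.17782 mg
Stage 3: 29 mL/hr × 8.4 hr = 243.6 mL → 243.6 mL × 7.050209 mg/mL = 1717.431 mg
Total = 155.1046 + 95.17782 + 1717.431 = 1967.713 mg

1968 mg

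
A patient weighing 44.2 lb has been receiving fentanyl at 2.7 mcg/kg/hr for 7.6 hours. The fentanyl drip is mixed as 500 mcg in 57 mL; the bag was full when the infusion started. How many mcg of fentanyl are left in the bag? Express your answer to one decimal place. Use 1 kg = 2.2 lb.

87.7 mcg

Weight = 44.2 lb ÷ 2.2 lb/kg = 20.09091 kg
Dose = 2.7 mcg/kg/hr × 20.09091 kg = 54.24545 mcg/hr
Concentration = 500 mcg ÷ 57 mL = 8.77193 mcg/mL
Rate = 54.24545 mcg/hr ÷ 8.77193 mcg/mL = 6.183982 mL/hr
Volume infused = 6.183982 mL/hr × 7.6 hr = 46.99826 mL
Volume remaining = 57 − 46.99826 = 10.00174 mL
Drug remaining = 10.00174 mL × 8.77193 mcg/mL = 87.73455 mcg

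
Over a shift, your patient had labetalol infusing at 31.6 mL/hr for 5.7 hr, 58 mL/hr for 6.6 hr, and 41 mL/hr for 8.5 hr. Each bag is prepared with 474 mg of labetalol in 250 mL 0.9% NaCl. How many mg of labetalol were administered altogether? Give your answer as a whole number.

1728 mg

Concentration = 474 mg ÷ 250 mL = 1.896 mg/mL
Stage 1: 31.6 mL/hr × 5.7 hr = 180.12 mL → 180.12 mL × 1.896 mg/mL = 341.5075 mg
Stage 2: 58 mL/hr × 6.6 hr = 382.8 mL → 382.8 mL × 1.896 mg/mL = 725.7888 mg
Stage 3: 41 mL/hr × 8.5 hr = 348.5 mL → 348.5 mL × 1.896 mg/mL = 660.756 mg
Total = 341.5075 + 725.7888 + 660.756 = 1728.052 mg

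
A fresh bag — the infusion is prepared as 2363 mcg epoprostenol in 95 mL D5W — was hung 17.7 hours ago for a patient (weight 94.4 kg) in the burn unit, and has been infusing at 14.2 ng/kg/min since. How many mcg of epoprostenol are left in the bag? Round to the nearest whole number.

Dose = 14.2 ng/kg/min × 94.4 kg = 1340.48 ng/min
1340.48 ng/min × 60 min/hr = 80428.8 ng/hr
Concentration = 2363 mcg ÷ 95 mL = 24.87368 mcg/mL = 24873.68 ng/mL
Rate = 80428.8 ng/hr ÷ 24873.68 ng/mL = 3.23349 mL/hr
Volume infused = 3.23349 mL/hr × 17.7 hr = 57.23277 mL
Volume remaining = 95 − 57.23277 = 37.76723 mL
Drug remaining = 37.76723 mL × 24873.68 ng/mL = 939410.2 ng = 939.4102 mcg

939 mcg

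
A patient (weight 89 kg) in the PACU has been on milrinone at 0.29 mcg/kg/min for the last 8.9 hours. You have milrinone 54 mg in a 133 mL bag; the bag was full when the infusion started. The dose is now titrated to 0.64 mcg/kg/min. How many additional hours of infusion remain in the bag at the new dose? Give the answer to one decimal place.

11.8 hours

Initial rate:
Dose = 0.29 mcg/kg/min × 89 kg = 25.81 mcg/min
25.81 mcg/min × 60 min/hr = 1548.6 mcg/hr
Concentration = 54 mg ÷ 133 mL = 0.406015 mg/mL = 406.015 mcg/mL
Rate = 1548.6 mcg/hr ÷ 406.015 mcg/mL = 3.814144 mL/hr
Volume infused so far = 3.814144 mL/hr × 8.9 hr = 33.94589 mL
Volume remaining = 133 − 33.94589 = 99.05411 mL
New rate:
Dose = 0.64 mcg/kg/min × 89 kg = 56.96 mcg/min
56.96 mcg/min × 60 min/hr = 3417.6 mcg/hr
Rate = 3417.6 mcg/hr ÷ 406.015 mcg/mL = 8.417422 mL/hr
Time remaining = 99.05411 mL ÷ 8.417422 mL/hr = 11.76775 hr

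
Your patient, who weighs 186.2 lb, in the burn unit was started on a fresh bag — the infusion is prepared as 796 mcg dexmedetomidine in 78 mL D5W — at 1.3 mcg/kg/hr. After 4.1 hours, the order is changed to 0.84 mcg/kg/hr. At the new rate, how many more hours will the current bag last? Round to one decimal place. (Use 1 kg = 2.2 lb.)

4.9 hours

Initial rate:
Weight = 186.2 lb ÷ 2.2 lb/kg = 84.63636 kg
Dose = 1.3 mcg/kg/hr × 84.63636 kg = 110.0273 mcg/hr
Concentration = 796 mcg ÷ 78 mL = 10.20513 mcg/mL
Rate = 110.0273 mcg/hr ÷ 10.20513 mcg/mL = 10.78157 mL/hr
Volume infused so far = 10.78157 mL/hr × 4.1 hr = 44.20442 mL
Volume remaining = 78 − 44.20442 = 33.79558 mL
New rate:
Dose = 0.84 mcg/kg/hr × 84.63636 kg = 71.09455 mcg/hr
Rate = 71.09455 mcg/hr ÷ 10.20513 mcg/mL = 6.966551 mL/hr
Time remaining = 33.79558 mL ÷ 6.966551 mL/hr = 4.85112 hr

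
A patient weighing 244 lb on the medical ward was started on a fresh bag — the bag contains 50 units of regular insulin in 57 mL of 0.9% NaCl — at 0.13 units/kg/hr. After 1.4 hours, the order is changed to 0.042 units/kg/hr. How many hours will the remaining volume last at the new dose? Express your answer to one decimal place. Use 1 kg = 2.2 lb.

Initial rate:
Weight = 244 lb ÷ 2.2 lb/kg = 110.9091 kg
Dose = 0.13 units/kg/hr × 110.9091 kg = 14.41818 units/hr
Concentration = 50 units ÷ 57 mL = 0.877193 units/mL
Rate = 14.41818 units/hr ÷ 0.877193 units/mL = 16.43673 mL/hr
Volume infused so far = 16.43673 mL/hr × 1.4 hr = 23.01142 mL
Volume remaining = 57 − 23.01142 = 33.98858 mL
New rate:
Dose = 0.042 units/kg/hr × 110.9091 kg = 4.658182 units/hr
Rate = 4.658182 units/hr ÷ 0.877193 units/mL = 5.310327 mL/hr
Time remaining = 33.98858 mL ÷ 5.310327 mL/hr = 6.400468 hr

6.4 hours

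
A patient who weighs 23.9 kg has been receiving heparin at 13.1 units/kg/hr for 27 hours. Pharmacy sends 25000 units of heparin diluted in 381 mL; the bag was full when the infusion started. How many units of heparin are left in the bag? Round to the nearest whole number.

Dose = 13.1 units/kg/hr × 23.9 kg = 313.09 units/hr
Concentration = 25000 units ÷ 381 mL = 65.6168 units/mL
Rate = 313.09 units/hr ÷ 65.6168 units/mL = 4.771492 mL/hr
Volume infused = 4.771492 mL/hr × 27 hr = 128.8303 mL
Volume remaining = 381 − 128.8303 = 252.1697 mL
Drug remaining = 252.1697 mL × 65.6168 units/mL = 16546.57 units

16547 units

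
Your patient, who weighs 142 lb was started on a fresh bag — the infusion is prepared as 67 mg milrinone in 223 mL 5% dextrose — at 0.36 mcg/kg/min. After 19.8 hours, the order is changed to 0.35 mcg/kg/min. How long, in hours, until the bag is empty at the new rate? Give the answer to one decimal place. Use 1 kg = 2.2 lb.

29.1 hours

Initial rate:
Weight = 142 lb ÷ 2.2 lb/kg = 64.54545 kg
Dose = 0.36 mcg/kg/min × 64.54545 kg = 23.23636 mcg/min
23.23636 mcg/min × 60 min/hr = 1394.182 mcg/hr
Concentration = 67 mg ÷ 223 mL = 0.3004484 mg/mL = 300.4484 mcg/mL
Rate = 1394.182 mcg/hr ÷ 300.4484 mcg/mL = 4.640336 mL/hr
Volume infused so far = 4.640336 mL/hr × 19.8 hr = 91.87866 mL
Volume remaining = 223 − 91.87866 = 131.1213 mL
New rate:
Dose = 0.35 mcg/kg/min × 64.54545 kg = 22.59091 mcg/min
22.59091 mcg/min × 60 min/hr = 1355.455 mcg/hr
Rate = 1355.455 mcg/hr ÷ 300.4484 mcg/mL = 4.511438 mL/hr
Time remaining = 131.1213 mL ÷ 4.511438 mL/hr = 29.0642 hr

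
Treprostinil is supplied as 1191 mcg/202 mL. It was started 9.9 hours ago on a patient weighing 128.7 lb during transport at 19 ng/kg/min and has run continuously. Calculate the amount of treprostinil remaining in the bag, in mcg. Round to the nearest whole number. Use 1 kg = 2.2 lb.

Weight = 128.7 lb ÷ 2.2 lb/kg = 58.5 kg
Dose = 19 ng/kg/min × 58.5 kg = 1111.5 ng/min
1111.5 ng/min × 60 min/hr = 66690 ng/hr
Concentration = 1191 mcg ÷ 202 mL = 5.89604 mcg/mL = 5896.04 ng/mL
Rate = 66690 ng/hr ÷ 5896.04 ng/mL = 11.31098 mL/hr
Volume infused = 11.31098 mL/hr × 9.9 hr = 111.9787 mL
Volume remaining = 202 − 111.9787 = 90.02127 mL
Drug remaining = 90.02127 mL × 5896.04 ng/mL = 530769 ng = 530.769 mcg

531 mcg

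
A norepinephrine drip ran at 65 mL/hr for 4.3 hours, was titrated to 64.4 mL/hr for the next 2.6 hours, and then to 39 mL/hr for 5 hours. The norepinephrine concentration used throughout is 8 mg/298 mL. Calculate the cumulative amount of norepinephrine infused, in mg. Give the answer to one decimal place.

Concentration = 8 mg ÷ 298 mL = 0.02684564 mg/mL
Stage 1: 65 mL/hr × 4.3 hr = 279.5 mL → 279.5 mL × 0.02684564 mg/mL = 7.503356 mg
Stage 2: 64.4 mL/hr × 2.6 hr = 167.44 mL → 167.44 mL × 0.02684564 mg/mL = 4.495034 mg
Stage 3: 39 mL/hr × 5 hr = 195 mL → 195 mL × 0.02684564 mg/mL = 5.234899 mg
Total = 7.503356 + 4.495034 + 5.234899 = 17.23329 mg

17.2 mg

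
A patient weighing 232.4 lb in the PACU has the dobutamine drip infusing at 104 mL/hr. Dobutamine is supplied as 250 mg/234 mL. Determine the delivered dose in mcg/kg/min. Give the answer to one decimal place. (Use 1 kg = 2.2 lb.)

Weight = 232.4 lb ÷ 2.2 lb/kg = 105.6364 kg
Concentration = 250 mg ÷ 234 mL = 1.068376 mg/mL = 1068.376 mcg/mL
Drug rate = 104 mL/hr × 1068.376 mcg/mL = 111111.1 mcg/hr
111111.1 mcg/hr ÷ 60 min/hr = 1851.852 mcg/min
1851.852 mcg/min ÷ 105.6364 kg = 17.53044 mcg/kg/min

17.5 mcg/kg/min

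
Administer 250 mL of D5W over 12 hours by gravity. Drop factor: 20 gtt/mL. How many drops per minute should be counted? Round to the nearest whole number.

250 mL ÷ (12 hr × 60 = 720 min) = 0.3472222 mL/min
0.3472222 mL/min × 20 gtt/mL = 6.944444 gtt/min

7 gtt/min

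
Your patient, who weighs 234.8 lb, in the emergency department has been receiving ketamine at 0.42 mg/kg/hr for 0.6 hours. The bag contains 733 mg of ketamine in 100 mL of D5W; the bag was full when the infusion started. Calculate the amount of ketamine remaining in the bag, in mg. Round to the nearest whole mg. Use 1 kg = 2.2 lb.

706 mg

Weight = 234.8 lb ÷ 2.2 lb/kg = 106.7273 kg
Dose = 0.42 mg/kg/hr × 106.7273 kg = 44.82545 mg/hr
Concentration = 733 mg ÷ 100 mL = 7.33 mg/mL
Rate = 44.82545 mg/hr ÷ 7.33 mg/mL = 6.115342 mL/hr
Volume infused = 6.115342 mL/hr × 0.6 hr = 3.669205 mL
Volume remaining = 100 − 3.669205 = 96.33079 mL
Drug remaining = 96.33079 mL × 7.33 mg/mL = 706.1047 mg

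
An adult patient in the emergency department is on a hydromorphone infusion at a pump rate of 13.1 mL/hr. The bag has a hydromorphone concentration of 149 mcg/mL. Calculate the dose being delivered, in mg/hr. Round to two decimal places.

1.95 mg/hr

Concentration = 149 mcg/mL = 0.149 mg/mL
Drug rate = 13.1 mL/hr × 0.149 mg/mL = 1.9519 mg/hr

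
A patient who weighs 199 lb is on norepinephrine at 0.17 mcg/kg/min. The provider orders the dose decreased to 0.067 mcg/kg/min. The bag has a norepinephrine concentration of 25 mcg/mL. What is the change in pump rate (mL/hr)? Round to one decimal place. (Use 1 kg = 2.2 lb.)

At the current dose:
Weight = 199 lb ÷ 2.2 lb/kg = 90.45455 kg
Dose = 0.17 mcg/kg/min × 90.45455 kg = 15.37727 mcg/min
15.37727 mcg/min × 60 min/hr = 922.6364 mcg/hr
Rate = 922.6364 mcg/hr ÷ 25 mcg/mL = 36.90545 mL/hr
At the new dose:
Dose = 0.067 mcg/kg/min × 90.45455 kg = 6.060455 mcg/min
6.060455 mcg/min × 60 min/hr = 363.6273 mcg/hr
Rate = 363.6273 mcg/hr ÷ 25 mcg/mL = 14.54509 mL/hr
Change = 14.54509 − 36.90545 = -22.36036 mL/hr → 22.36036 mL/hr decrease

22.4 mL/hr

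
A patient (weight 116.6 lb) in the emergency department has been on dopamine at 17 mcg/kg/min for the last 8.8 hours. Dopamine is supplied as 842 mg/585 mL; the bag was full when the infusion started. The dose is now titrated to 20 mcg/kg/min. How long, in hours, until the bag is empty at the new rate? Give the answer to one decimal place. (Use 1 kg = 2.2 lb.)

5.8 hours

Initial rate:
Weight = 116.6 lb ÷ 2.2 lb/kg = 53 kg
Dose = 17 mcg/kg/min × 53 kg = 901 mcg/min
901 mcg/min × 60 min/hr = 54060 mcg/hr
Concentration = 842 mg ÷ 585 mL = 1.439316 mg/mL = 1439.316 mcg/mL
Rate = 54060 mcg/hr ÷ 1439.316 mcg/mL = 37.5595 mL/hr
Volume infused so far = 37.5595 mL/hr × 8.8 hr = 330.5236 mL
Volume remaining = 585 − 330.5236 = 254.4764 mL
New rate:
Dose = 20 mcg/kg/min × 53 kg = 1060 mcg/min
1060 mcg/min × 60 min/hr = 63600 mcg/hr
Rate = 63600 mcg/hr ÷ 1439.316 mcg/mL = 44.18765 mL/hr
Time remaining = 254.4764 mL ÷ 44.18765 mL/hr = 5.758994 hr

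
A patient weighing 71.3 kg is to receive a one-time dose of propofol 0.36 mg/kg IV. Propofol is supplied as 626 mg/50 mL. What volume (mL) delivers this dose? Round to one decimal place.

Dose = 0.36 mg/kg × 71.3 kg = 25.668 mg
Concentration = 626 mg ÷ 50 mL = 12.52 mg/mL
Volume = 25.668 mg ÷ 12.52 mg/mL = 2.05016 mL

2.1 mL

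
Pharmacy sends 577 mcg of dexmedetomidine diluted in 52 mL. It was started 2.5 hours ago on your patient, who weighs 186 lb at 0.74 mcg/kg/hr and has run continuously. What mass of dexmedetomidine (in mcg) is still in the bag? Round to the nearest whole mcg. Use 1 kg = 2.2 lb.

421 mcg

Weight = 186 lb ÷ 2.2 lb/kg = 84.54545 kg
Dose = 0.74 mcg/kg/hr × 84.54545 kg = 62.56364 mcg/hr
Concentration = 577 mcg ÷ 52 mL = 11.09615 mcg/mL
Rate = 62.56364 mcg/hr ÷ 11.09615 mcg/mL = 5.638317 mL/hr
Volume infused = 5.638317 mL/hr × 2.5 hr = 14.09579 mL
Volume remaining = 52 − 14.09579 = 37.90421 mL
Drug remaining = 37.90421 mL × 11.09615 mcg/mL = 420.5909 mcg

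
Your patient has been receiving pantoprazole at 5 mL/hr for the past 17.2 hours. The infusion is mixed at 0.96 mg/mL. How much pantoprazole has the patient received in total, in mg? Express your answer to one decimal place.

82.6 mg

Drug rate = 5 mL/hr × 0.96 mg/mL = 4.8 mg/hr
Total = 4.8 mg/hr × 17.2 hr = 82.56 mg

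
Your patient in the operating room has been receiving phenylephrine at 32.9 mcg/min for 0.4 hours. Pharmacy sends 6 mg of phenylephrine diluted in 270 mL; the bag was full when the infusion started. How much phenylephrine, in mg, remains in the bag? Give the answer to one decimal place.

32.9 mcg/min × 60 min/hr = 1974 mcg/hr
Concentration = 6 mg ÷ 270 mL = 0.02222222 mg/mL = 22.22222 mcg/mL
Rate = 1974 mcg/hr ÷ 22.22222 mcg/mL = 88.83 mL/hr
Volume infused = 88.83 mL/hr × 0.4 hr = 35.532 mL
Volume remaining = 270 − 35.532 = 234.468 mL
Drug remaining = 234.468 mL × 22.22222 mcg/mL = 5210.4 mcg = 5.2104 mg

5.2 mg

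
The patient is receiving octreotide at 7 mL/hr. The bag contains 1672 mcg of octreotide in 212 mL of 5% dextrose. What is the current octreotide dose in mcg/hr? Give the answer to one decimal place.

55.2 mcg/hr

Concentration = 1672 mcg ÷ 212 mL = 7.886792 mcg/mL
Drug rate = 7 mL/hr × 7.886792 mcg/mL = 55.20755 mcg/hr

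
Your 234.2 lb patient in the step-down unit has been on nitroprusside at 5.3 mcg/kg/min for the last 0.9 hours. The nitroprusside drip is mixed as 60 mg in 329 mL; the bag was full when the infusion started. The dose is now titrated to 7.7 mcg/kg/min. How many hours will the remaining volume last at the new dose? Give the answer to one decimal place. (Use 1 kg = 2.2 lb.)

0.6 hours

Initial rate:
Weight = 234.2 lb ÷ 2.2 lb/kg = 106.4545 kg
Dose = 5.3 mcg/kg/min × 106.4545 kg = 564.2091 mcg/min
564.2091 mcg/min × 60 min/hr = 33852.55 mcg/hr
Concentration = 60 mg ÷ 329 mL = 0.1823708 mg/mL = 182.3708 mcg/mL
Rate = 33852.55 mcg/hr ÷ 182.3708 mcg/mL = 185.6248 mL/hr
Volume infused so far = 185.6248 mL/hr × 0.9 hr = 167.0623 mL
Volume remaining = 329 − 167.0623 = 161.9377 mL
New rate:
Dose = 7.7 mcg/kg/min × 106.4545 kg = 819.7 mcg/min
819.7 mcg/min × 60 min/hr = 49182 mcg/hr
Rate = 49182 mcg/hr ÷ 182.3708 mcg/mL = 269.6813 mL/hr
Time remaining = 161.9377 mL ÷ 269.6813 mL/hr = 0.600478 hr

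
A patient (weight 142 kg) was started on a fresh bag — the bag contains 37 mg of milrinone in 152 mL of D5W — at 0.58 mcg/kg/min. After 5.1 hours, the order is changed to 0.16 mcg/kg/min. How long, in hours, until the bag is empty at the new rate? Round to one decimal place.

Initial rate:
Dose = 0.58 mcg/kg/min × 142 kg = 82.36 mcg/min
82.36 mcg/min × 60 min/hr = 4941.6 mcg/hr
Concentration = 37 mg ÷ 152 mL = 0.2434211 mg/mL = 243.4211 mcg/mL
Rate = 4941.6 mcg/hr ÷ 243.4211 mcg/mL = 20.30063 mL/hr
Volume infused so far = 20.30063 mL/hr × 5.1 hr = 103.5332 mL
Volume remaining = 152 − 103.5332 = 48.4668 mL
New rate:
Dose = 0.16 mcg/kg/min × 142 kg = 22.72 mcg/min
22.72 mcg/min × 60 min/hr = 1363.2 mcg/hr
Rate = 1363.2 mcg/hr ÷ 243.4211 mcg/mL = 5.600173 mL/hr
Time remaining = 48.4668 mL ÷ 5.600173 mL/hr = 8.654519 hr

8.7 hours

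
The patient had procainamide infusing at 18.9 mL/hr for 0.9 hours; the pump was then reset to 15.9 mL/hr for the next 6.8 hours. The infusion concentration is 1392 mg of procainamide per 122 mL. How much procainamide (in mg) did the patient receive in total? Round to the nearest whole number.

1428 mg

Concentration = 1392 mg ÷ 122 mL = 11.40984 mg/mL
Stage 1: 18.9 mL/hr × 0.9 hr = 17.01 mL → 17.01 mL × 11.40984 mg/mL = 194.0813 mg
Stage 2: 15.9 mL/hr × 6.8 hr = 108.12 mL → 108.12 mL × 11.40984 mg/mL = 1233.631 mg
Total = 194.0813 + 1233.631 = 1427.713 mg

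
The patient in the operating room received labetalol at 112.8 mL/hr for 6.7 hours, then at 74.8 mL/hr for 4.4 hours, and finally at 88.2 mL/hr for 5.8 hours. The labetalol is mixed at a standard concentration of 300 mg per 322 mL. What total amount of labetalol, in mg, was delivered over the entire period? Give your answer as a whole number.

1487 mg

Concentration = 300 mg ÷ 322 mL = 0.931677 mg/mL
Stage 1: 112.8 mL/hr × 6.7 hr = 755.76 mL → 755.76 mL × 0.931677 mg/mL = 704.1242 mg
Stage 2: 74.8 mL/hr × 4.4 hr = 329.12 mL → 329.12 mL × 0.931677 mg/mL = 306.6335 mg
Stage 3: 88.2 mL/hr × 5.8 hr = 511.56 mL → 511.56 mL × 0.931677 mg/mL = 476.6087 mg
Total = 704.1242 + 306.6335 + 476.6087 = 1487.366 mg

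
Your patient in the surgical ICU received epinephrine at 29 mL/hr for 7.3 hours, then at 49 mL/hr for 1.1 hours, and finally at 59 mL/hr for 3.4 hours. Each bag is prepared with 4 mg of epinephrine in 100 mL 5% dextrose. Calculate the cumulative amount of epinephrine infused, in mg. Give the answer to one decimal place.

Concentration = 4 mg ÷ 100 mL = 0.04 mg/mL
Stage 1: 29 mL/hr × 7.3 hr = 211.7 mL → 211.7 mL × 0.04 mg/mL = 8.468 mg
Stage 2: 49 mL/hr × 1.1 hr = 53.9 mL → 53.9 mL × 0.04 mg/mL = 2.156 mg
Stage 3: 59 mL/hr × 3.4 hr = 200.6 mL → 200.6 mL × 0.04 mg/mL = 8.024 mg
Total = 8.468 + 2.156 + 8.024 = 18.648 mg

18.6 mg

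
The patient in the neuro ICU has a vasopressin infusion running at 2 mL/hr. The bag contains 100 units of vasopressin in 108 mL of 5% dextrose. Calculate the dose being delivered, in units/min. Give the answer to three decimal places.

0.031 units/min

Concentration = 100 units ÷ 108 mL = 0.9259259 units/mL
Drug rate = 2 mL/hr × 0.9259259 units/mL = 1.851852 units/hr
1.851852 units/hr ÷ 60 min/hr = 0.0308642 units/min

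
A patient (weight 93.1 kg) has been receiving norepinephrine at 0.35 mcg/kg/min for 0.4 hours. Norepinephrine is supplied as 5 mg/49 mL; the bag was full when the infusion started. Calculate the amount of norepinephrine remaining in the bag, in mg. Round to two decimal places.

4.22 mg

Dose = 0.35 mcg/kg/min × 93.1 kg = 32.585 mcg/min
32.585 mcg/min × 60 min/hr = 1955.1 mcg/hr
Concentration = 5 mg ÷ 49 mL = 0.1020408 mg/mL = 102.0408 mcg/mL
Rate = 1955.1 mcg/hr ÷ 102.0408 mcg/mL = 19.15998 mL/hr
Volume infused = 19.15998 mL/hr × 0.4 hr = 7.663992 mL
Volume remaining = 49 − 7.663992 = 41.33601 mL
Drug remaining = 41.33601 mL × 102.0408 mcg/mL = 4217.96 mcg = 4.21796 mg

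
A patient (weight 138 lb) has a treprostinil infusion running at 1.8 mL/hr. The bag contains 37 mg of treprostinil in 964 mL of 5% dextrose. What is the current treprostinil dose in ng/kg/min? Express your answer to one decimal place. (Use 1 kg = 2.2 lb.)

18.4 ng/kg/min

Weight = 138 lb ÷ 2.2 lb/kg = 62.72727 kg
Concentration = 37 mg ÷ 964 mL = 0.03838174 mg/mL = 38381.74 ng/mL
Drug rate = 1.8 mL/hr × 38381.74 ng/mL = 69087.14 ng/hr
69087.14 ng/hr ÷ 60 min/hr = 1151.452 ng/min
1151.452 ng/min ÷ 62.72727 kg = 18.35649 ng/kg/min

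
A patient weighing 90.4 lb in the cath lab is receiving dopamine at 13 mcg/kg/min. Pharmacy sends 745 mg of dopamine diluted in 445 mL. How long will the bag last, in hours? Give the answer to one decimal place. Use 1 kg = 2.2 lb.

23.2 hours

Weight = 90.4 lb ÷ 2.2 lb/kg = 41.09091 kg
Dose = 13 mcg/kg/min × 41.09091 kg = 534.1818 mcg/min
534.1818 mcg/min × 60 min/hr = 32050.91 mcg/hr
Concentration = 745 mg ÷ 445 mL = 1.674157 mg/mL = 1674.157 mcg/mL
Rate = 32050.91 mcg/hr ÷ 1674.157 mcg/mL = 19.1445 mL/hr
Duration = 445 mL ÷ 19.1445 mL/hr = 23.24427 hr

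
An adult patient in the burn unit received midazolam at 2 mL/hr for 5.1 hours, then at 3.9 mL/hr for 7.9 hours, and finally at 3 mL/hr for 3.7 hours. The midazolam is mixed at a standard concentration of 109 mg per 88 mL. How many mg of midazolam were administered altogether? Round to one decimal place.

64.5 mg

Concentration = 109 mg ÷ 88 mL = 1.238636 mg/mL
Stage 1: 2 mL/hr × 5.1 hr = 10.2 mL → 10.2 mL × 1.238636 mg/mL = 12.63409 mg
Stage 2: 3.9 mL/hr × 7.9 hr = 30.81 mL → 30.81 mL × 1.238636 mg/mL = 38.16239 mg
Stage 3: 3 mL/hr × 3.7 hr = 11.1 mL → 11.1 mL × 1.238636 mg/mL = 13.74886 mg
Total = 12.63409 + 38.16239 + 13.74886 = 64.54534 mg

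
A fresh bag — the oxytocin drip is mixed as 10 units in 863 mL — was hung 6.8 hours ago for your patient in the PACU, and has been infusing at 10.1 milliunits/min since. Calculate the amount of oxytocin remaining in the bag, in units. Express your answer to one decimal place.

5.9 units

10.1 milliunits/min × 60 min/hr = 606 milliunits/hr
Concentration = 10 units ÷ 863 mL = 0.01158749 units/mL = 11.58749 milliunits/mL
Rate = 606 milliunits/hr ÷ 11.58749 milliunits/mL = 52.2978 mL/hr
Volume infused = 52.2978 mL/hr × 6.8 hr = 355.625 mL
Volume remaining = 863 − 355.625 = 507.375 mL
Drug remaining = 507.375 mL × 11.58749 milliunits/mL = 5879.2 milliunits = 5.8792 units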